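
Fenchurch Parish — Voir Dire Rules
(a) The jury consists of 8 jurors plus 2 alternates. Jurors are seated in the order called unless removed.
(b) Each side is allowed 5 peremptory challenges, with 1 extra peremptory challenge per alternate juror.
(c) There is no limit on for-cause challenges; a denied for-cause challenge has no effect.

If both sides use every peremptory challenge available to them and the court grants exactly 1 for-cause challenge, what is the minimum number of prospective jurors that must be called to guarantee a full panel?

Seats to fill: 8 + 2 alternates = 10.
Peremptories: 5 + 1×2 = 7 per side × 2 sides = 14.
For-cause removals: 1.
Minimum venire: 10 + 14 + 1 = 25.

25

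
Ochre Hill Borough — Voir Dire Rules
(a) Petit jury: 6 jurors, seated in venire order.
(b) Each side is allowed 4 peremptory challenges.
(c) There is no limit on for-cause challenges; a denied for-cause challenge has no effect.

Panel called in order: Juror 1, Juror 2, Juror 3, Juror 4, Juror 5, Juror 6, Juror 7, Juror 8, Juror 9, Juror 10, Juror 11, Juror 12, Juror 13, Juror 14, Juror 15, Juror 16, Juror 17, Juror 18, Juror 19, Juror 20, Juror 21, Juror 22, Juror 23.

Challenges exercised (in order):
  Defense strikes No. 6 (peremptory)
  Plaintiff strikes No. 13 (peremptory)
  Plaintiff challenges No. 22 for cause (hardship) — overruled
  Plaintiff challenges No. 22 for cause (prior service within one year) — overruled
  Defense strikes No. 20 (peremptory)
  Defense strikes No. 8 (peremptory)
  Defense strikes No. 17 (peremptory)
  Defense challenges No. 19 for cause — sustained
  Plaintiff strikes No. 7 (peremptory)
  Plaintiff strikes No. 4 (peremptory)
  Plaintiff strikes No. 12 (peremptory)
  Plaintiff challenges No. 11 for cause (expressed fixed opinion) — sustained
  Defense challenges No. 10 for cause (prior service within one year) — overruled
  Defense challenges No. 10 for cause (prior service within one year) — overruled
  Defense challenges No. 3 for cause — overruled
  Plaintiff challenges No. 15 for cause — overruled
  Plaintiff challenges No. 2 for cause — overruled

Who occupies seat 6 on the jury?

Removed: #4, #6, #7, #8, #11, #12, #13, #17, #19, #20. (#2, #3, #10, #15, #22 stay — for-cause denied.)
Seating in order: seats 1–6 → #1, #2, #3, #5, #9, #10.
So seat 6 is #10.

10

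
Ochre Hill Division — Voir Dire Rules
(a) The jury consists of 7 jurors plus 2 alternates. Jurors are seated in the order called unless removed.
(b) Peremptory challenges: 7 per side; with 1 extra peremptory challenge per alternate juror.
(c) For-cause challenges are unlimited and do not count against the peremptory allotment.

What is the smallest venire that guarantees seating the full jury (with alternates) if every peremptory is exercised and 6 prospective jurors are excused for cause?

33

Seats to fill: 7 + 2 alternates = 9.
Peremptories: 7 + 1×2 = 9 per side × 2 sides = 18.
For-cause removals: 6.
Minimum venire: 9 + 18 + 6 = 33.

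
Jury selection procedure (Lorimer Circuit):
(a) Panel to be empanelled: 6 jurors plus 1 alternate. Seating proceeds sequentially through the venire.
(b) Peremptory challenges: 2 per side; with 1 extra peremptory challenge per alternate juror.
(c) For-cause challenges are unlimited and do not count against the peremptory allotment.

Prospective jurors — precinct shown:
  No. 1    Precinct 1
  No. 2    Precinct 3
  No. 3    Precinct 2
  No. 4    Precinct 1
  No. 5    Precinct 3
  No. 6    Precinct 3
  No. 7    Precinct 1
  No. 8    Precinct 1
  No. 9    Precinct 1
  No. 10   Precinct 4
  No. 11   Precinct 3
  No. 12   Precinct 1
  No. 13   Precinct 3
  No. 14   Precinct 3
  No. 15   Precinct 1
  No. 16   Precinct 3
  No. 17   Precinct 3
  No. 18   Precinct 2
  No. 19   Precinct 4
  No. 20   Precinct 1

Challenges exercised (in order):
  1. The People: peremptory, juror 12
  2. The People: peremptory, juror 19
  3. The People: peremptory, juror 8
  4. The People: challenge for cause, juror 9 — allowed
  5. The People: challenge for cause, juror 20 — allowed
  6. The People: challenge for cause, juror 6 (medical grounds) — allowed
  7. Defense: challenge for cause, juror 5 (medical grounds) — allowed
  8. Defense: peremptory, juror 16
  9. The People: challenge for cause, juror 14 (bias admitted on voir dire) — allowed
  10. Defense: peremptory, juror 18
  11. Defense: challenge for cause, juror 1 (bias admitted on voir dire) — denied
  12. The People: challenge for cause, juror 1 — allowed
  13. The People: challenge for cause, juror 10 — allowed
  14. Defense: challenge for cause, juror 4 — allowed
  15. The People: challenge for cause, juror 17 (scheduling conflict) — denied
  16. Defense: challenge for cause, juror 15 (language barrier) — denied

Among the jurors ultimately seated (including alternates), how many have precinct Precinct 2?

1

Removed: #1, #4, #5, #6, #8, #9, #10, #12, #14, #16, #18, #19, #20.
Seated (7 incl. alternates): #2, #3, #7, #11, #13, #15, #17.
Of those, in Precinct 2: #3 → 1.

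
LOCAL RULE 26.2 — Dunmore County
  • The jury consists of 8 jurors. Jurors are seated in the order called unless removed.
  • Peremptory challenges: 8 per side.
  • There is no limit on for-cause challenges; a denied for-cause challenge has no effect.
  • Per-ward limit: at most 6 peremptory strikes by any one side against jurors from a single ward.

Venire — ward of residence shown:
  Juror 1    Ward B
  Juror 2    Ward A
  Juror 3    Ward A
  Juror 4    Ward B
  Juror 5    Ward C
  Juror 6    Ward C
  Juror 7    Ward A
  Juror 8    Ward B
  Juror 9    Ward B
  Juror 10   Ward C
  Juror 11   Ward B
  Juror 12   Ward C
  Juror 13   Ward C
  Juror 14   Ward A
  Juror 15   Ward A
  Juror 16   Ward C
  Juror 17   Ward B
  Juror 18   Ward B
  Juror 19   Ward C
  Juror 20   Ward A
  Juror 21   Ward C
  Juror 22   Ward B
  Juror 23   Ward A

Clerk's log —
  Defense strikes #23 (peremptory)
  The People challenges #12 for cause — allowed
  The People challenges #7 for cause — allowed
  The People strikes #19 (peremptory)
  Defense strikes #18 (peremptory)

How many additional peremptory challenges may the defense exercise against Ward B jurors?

Defense peremptories so far: #23, #18 — 2 of 8 used, 6 left overall.
Against Ward B: #18 — 1 used; per-ward cap 6 leaves 5.
Binding limit: min(6, 5) = 5.

5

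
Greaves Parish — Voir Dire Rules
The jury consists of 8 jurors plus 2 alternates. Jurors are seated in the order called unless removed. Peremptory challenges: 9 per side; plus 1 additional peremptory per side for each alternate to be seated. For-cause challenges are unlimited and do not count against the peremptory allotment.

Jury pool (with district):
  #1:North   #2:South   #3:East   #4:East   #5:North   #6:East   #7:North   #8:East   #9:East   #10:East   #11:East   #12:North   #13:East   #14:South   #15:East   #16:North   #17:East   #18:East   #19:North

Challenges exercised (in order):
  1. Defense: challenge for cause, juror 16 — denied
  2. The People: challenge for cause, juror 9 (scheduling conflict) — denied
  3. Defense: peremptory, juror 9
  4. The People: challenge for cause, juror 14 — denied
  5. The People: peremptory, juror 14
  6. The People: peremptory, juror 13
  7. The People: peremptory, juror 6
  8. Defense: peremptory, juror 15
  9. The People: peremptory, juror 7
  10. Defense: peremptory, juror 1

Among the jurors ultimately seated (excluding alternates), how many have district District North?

2

Removed: #1, #6, #7, #9, #13, #14, #15.
Seated jurors 1–8: #2, #3, #4, #5, #8, #10, #11, #12 (alternates #16, #17 not counted).
Of those, in District North: #5, #12 → 2.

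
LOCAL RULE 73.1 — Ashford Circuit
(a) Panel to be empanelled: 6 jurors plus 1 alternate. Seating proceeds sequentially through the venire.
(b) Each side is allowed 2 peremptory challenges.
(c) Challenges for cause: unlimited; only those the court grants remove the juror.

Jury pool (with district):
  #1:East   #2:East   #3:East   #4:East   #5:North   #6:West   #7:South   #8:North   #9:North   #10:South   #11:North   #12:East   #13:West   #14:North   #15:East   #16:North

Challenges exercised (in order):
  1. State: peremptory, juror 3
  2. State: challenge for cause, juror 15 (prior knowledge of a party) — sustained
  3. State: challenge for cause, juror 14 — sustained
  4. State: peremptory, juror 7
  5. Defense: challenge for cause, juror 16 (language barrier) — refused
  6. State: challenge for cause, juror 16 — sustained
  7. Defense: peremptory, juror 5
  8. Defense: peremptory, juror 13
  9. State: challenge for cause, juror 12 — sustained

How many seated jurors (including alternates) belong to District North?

Removed: #3, #5, #7, #12, #13, #14, #15, #16.
Seated (7 incl. alternates): #1, #2, #4, #6, #8, #9, #10.
Of those, in District North: #8, #9 → 2.

2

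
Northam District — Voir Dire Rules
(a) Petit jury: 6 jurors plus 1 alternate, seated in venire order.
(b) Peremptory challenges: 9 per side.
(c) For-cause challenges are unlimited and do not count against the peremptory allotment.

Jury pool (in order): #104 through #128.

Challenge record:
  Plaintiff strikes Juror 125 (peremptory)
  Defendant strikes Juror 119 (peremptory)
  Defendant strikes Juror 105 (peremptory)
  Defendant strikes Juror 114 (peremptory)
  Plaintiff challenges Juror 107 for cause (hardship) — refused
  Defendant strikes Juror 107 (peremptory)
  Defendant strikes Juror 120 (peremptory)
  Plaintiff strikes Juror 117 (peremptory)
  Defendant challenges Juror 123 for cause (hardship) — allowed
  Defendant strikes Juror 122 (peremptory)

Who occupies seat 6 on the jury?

Removed: #105, #107, #114, #117, #119, #120, #122, #123, #125.
Seating in order: seats 1–6 → #104, #106, #108, #109, #110, #111; alternates → #112.
So seat 6 is #111.

111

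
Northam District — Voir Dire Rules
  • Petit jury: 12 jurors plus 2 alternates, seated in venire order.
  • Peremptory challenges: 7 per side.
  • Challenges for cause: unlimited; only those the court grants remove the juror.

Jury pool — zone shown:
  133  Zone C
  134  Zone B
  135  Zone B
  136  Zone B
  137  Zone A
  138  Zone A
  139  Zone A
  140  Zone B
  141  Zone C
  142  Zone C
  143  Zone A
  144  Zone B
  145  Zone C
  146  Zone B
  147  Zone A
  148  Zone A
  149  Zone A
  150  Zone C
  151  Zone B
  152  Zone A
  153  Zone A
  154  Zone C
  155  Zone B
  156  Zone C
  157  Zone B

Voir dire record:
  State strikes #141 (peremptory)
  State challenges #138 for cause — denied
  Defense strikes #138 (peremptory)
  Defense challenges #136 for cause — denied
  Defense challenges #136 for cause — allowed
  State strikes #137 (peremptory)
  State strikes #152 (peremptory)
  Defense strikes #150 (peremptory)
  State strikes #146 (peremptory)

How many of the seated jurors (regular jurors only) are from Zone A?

5

Removed: #136, #137, #138, #141, #146, #150, #152.
Seated jurors 1–12: #133, #134, #135, #139, #140, #142, #143, #144, #145, #147, #148, #149 (alternates #151, #153 not counted).
Of those, in Zone A: #139, #143, #147, #148, #149 → 5.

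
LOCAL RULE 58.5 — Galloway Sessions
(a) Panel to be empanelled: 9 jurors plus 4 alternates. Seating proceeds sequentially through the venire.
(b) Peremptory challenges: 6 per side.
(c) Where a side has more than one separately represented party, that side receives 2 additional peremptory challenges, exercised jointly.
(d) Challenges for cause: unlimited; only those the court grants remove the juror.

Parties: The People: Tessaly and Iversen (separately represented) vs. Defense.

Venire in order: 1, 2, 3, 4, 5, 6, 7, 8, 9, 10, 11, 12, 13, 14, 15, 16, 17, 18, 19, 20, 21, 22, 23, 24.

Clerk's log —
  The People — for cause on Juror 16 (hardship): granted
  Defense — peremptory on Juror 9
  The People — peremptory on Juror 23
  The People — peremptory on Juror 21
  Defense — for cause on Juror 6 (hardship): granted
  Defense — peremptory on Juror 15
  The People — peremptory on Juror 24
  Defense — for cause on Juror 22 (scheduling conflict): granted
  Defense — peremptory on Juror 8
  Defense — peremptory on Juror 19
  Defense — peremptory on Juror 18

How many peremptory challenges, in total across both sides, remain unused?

6

The People allotment: 6 base + 2 multi-party = 8. Defense allotment: 6.
The People peremptories used: #23, #21, #24 — 3 (the for-cause on #16 doesn't count).
Defense peremptories used: #9, #15, #8, #19, #18 — 5 (for-cause on #6, #22 don't count).
Remaining: (8 − 3) + (6 − 5) = 6.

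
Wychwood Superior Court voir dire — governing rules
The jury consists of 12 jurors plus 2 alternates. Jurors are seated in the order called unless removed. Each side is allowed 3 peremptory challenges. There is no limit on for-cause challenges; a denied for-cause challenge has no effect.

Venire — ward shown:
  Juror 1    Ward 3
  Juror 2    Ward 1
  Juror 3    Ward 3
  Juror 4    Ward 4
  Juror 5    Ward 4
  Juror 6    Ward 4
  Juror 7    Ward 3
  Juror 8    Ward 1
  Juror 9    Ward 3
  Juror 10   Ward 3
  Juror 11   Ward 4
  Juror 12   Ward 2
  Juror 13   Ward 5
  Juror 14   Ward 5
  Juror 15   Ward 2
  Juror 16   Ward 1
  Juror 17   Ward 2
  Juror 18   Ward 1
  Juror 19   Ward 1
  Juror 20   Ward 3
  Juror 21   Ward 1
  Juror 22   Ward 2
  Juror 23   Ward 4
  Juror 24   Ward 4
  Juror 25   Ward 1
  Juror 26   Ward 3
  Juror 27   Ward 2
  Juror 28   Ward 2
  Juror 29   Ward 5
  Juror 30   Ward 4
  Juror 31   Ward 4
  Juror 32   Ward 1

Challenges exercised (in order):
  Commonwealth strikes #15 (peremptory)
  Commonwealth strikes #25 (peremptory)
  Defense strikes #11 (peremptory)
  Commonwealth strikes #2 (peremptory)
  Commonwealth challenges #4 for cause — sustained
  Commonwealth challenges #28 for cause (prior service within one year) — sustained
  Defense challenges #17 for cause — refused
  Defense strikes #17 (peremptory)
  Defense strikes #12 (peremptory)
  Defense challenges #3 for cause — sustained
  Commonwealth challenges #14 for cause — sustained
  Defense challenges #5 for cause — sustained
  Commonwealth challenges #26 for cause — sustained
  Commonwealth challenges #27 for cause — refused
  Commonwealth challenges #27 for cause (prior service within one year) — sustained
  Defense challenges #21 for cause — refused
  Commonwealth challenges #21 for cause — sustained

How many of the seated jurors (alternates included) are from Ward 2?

Removed: #2, #3, #4, #5, #11, #12, #14, #15, #17, #21, #25, #26, #27, #28.
Seated (14 incl. alternates): #1, #6, #7, #8, #9, #10, #13, #16, #18, #19, #20, #22, #23, #24.
Of those, in Ward 2: #22 → 1.

1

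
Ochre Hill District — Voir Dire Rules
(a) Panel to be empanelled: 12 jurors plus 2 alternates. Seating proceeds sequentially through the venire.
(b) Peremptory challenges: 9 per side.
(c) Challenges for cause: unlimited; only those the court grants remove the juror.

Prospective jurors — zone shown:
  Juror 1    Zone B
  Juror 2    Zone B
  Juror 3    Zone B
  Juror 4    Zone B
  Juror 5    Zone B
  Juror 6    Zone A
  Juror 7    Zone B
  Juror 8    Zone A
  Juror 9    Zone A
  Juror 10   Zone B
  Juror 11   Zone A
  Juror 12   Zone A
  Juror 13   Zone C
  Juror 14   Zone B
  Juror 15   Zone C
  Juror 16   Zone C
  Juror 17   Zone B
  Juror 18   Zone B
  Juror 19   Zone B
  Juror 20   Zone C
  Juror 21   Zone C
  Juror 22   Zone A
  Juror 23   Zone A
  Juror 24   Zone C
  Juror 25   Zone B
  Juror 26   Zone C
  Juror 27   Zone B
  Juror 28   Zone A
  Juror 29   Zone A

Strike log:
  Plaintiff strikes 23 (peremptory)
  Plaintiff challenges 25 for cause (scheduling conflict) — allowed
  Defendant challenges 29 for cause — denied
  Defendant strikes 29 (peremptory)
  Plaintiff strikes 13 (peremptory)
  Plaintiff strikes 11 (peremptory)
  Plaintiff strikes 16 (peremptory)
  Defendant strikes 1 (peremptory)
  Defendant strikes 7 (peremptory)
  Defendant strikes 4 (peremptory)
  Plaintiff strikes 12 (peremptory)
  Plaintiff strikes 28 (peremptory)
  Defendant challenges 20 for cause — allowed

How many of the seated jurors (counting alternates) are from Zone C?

2

Removed: #1, #4, #7, #11, #12, #13, #16, #20, #23, #25, #28, #29.
Seated (14 incl. alternates): #2, #3, #5, #6, #8, #9, #10, #14, #15, #17, #18, #19, #21, #22.
Of those, in Zone C: #15, #21 → 2.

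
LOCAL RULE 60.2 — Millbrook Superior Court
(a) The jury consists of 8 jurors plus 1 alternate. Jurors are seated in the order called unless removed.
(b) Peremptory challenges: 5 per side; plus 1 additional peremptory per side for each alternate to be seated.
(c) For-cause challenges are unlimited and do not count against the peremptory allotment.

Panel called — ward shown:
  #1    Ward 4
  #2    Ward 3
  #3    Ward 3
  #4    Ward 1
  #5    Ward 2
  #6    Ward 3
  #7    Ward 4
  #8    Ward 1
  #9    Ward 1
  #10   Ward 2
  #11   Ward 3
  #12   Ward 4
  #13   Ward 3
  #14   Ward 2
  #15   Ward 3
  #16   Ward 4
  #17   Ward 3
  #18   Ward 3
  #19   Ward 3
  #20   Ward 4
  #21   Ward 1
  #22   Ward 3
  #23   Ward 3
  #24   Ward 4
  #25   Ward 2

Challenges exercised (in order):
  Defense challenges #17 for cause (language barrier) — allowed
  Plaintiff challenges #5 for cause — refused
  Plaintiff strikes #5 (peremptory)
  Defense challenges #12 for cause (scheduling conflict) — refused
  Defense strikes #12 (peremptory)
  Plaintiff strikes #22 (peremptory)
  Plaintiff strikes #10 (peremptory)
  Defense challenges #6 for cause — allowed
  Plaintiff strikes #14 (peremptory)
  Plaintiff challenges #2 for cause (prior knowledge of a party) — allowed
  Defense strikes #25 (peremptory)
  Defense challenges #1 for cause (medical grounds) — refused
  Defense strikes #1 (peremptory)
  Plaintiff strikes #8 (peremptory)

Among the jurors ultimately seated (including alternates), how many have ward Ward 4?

2

Removed: #1, #2, #5, #6, #8, #10, #12, #14, #17, #22, #25.
Seated (9 incl. alternates): #3, #4, #7, #9, #11, #13, #15, #16, #18.
Of those, in Ward 4: #7, #16 → 2.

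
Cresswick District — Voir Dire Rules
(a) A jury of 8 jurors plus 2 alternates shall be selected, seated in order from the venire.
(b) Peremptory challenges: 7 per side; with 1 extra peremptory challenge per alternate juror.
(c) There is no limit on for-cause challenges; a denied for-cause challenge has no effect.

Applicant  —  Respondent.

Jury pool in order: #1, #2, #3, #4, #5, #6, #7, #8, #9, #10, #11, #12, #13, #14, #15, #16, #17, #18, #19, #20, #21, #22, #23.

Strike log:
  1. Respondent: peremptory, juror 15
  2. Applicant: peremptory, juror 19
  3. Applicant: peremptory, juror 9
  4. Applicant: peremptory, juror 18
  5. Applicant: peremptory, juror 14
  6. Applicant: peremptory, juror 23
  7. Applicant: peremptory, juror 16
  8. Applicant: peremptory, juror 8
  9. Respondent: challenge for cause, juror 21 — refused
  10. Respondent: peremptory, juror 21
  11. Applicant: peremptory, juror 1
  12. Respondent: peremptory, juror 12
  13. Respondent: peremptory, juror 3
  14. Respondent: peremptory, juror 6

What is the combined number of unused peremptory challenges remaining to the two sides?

5

Applicant allotment: 7 base + 1 × 2 alternates = 9. Respondent allotment: 7 base + 1 × 2 alternates = 9.
Applicant peremptories used: #19, #9, #18, #14, #23, #16, #8, #1 — 8.
Respondent peremptories used: #15, #21, #12, #3, #6 — 5 (the for-cause on #21 doesn't count).
Remaining: (9 − 8) + (9 − 5) = 5.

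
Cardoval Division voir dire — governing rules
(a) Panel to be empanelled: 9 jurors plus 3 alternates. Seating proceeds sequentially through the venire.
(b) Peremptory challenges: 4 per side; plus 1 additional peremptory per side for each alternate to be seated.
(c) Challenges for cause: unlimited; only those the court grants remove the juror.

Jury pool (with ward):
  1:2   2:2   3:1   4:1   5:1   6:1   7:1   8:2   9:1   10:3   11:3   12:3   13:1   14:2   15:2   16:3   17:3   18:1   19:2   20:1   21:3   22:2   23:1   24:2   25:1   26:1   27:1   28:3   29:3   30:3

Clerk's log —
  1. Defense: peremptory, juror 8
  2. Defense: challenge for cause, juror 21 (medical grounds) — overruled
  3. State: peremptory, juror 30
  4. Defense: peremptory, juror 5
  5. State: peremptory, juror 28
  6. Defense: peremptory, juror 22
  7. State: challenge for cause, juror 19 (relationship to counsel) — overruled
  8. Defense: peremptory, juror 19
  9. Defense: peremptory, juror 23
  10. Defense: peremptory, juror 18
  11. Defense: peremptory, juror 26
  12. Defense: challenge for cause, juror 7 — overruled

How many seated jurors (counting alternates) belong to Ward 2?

Removed: #5, #8, #18, #19, #22, #23, #26, #28, #30.
Seated (12 incl. alternates): #1, #2, #3, #4, #6, #7, #9, #10, #11, #12, #13, #14.
Of those, in Ward 2: #1, #2, #14 → 3.

3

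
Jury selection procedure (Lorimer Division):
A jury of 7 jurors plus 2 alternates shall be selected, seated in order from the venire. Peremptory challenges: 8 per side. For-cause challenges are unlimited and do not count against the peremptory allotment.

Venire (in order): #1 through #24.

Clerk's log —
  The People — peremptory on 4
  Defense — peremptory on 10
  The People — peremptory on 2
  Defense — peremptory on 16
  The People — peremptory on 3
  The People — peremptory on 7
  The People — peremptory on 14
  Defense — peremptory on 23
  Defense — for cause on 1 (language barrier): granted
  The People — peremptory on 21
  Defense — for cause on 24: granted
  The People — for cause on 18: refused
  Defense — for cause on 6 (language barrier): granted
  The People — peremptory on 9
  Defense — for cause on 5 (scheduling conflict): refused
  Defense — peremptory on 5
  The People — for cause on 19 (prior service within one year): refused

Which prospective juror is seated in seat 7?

18

Removed: #1, #2, #3, #4, #5, #6, #7, #9, #10, #14, #16, #21, #23, #24. (#18, #19 stay — for-cause denied.)
Seating in order: seats 1–7 → #8, #11, #12, #13, #15, #17, #18; alternates → #19, #20.
So seat 7 is #18.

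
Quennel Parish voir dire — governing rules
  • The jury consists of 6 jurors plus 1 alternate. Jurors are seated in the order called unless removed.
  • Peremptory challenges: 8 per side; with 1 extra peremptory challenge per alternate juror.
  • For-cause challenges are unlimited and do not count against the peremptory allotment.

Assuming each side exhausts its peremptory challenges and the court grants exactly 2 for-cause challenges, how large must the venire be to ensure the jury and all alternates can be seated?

Seats to fill: 6 + 1 alternates = 7.
Peremptories: 8 + 1×1 = 9 per side × 2 sides = 18.
For-cause removals: 2.
Minimum venire: 7 + 18 + 2 = 27.

27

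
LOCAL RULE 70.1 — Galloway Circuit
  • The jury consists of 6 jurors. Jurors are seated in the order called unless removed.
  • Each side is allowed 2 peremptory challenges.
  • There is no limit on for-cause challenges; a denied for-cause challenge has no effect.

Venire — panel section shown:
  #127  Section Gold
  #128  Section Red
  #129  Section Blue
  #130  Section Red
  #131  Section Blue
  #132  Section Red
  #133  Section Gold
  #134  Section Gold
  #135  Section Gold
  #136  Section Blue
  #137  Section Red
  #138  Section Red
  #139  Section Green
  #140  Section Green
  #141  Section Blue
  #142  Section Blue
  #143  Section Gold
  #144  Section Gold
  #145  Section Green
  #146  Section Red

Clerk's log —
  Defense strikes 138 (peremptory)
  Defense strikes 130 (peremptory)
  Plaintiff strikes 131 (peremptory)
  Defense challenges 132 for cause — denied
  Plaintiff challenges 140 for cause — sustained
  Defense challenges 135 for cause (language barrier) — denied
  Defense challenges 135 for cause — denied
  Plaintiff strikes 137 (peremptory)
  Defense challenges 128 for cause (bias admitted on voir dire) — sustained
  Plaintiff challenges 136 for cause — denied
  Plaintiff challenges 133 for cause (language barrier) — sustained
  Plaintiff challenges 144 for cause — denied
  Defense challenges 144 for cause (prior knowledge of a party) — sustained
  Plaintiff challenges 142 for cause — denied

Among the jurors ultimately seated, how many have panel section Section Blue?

Removed: #128, #130, #131, #133, #137, #138, #140, #144.
Seated jurors 1–6: #127, #129, #132, #134, #135, #136.
Of those, in Section Blue: #129, #136 → 2.

2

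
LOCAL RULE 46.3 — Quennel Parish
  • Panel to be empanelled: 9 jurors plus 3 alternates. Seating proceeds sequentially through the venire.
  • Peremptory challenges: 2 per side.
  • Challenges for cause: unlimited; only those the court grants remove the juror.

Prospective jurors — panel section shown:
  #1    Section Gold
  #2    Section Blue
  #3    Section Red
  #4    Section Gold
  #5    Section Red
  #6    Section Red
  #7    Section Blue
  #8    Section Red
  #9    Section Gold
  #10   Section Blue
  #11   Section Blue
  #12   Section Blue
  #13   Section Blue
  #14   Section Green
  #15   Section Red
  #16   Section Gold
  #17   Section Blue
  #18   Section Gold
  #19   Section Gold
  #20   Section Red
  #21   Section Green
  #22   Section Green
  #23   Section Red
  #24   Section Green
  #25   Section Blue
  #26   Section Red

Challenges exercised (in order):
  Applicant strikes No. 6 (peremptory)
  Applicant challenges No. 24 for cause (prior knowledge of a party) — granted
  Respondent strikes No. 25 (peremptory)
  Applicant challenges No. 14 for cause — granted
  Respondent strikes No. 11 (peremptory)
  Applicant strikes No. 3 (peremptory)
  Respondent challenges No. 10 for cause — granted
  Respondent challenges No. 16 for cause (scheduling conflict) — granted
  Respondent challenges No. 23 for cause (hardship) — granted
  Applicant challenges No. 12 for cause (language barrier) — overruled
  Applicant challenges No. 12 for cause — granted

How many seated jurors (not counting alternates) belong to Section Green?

0

Removed: #3, #6, #10, #11, #12, #14, #16, #23, #24, #25.
Seated jurors 1–9: #1, #2, #4, #5, #7, #8, #9, #13, #15 (alternates #17, #18, #19 not counted).
None of those are in Section Green → 0.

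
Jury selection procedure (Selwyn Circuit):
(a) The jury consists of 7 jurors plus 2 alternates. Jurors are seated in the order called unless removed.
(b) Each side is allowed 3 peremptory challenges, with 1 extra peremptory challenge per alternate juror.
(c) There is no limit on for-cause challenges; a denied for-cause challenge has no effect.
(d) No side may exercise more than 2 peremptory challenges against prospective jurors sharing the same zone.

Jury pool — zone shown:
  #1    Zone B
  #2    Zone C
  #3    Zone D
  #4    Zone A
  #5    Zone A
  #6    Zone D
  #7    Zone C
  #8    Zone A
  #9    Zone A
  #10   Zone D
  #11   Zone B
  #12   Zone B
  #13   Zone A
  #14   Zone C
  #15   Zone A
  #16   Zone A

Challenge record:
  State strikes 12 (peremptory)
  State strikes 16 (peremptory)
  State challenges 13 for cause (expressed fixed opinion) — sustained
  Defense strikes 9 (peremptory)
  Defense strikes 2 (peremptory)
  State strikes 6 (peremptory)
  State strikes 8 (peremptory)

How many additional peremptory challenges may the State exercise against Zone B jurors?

1

State peremptories so far: #12, #16, #6, #8 — 4 of 5 used, 1 left overall.
Against Zone B: #12 — 1 used; per-zone cap 2 leaves 1.
Binding limit: min(1, 1) = 1.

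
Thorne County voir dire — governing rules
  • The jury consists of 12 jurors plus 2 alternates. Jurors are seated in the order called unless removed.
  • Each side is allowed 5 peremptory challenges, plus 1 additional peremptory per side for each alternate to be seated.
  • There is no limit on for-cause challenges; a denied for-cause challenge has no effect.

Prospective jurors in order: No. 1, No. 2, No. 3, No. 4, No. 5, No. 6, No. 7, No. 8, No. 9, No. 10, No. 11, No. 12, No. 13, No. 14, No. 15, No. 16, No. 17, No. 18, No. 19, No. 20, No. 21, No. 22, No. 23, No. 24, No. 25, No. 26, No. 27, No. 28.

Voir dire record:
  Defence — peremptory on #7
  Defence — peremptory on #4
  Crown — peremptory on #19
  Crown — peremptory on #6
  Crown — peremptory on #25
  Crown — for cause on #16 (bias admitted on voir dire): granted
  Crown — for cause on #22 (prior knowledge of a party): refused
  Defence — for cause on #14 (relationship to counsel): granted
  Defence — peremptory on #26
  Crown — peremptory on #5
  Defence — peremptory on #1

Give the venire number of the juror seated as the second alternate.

22

Removed: #1, #4, #5, #6, #7, #14, #16, #19, #25, #26. (#22 stays — for-cause denied.)
Seating in order: seats 1–12 → #2, #3, #8, #9, #10, #11, #12, #13, #15, #17, #18, #20; alternates → #21, #22.
So alternate 2 is #22.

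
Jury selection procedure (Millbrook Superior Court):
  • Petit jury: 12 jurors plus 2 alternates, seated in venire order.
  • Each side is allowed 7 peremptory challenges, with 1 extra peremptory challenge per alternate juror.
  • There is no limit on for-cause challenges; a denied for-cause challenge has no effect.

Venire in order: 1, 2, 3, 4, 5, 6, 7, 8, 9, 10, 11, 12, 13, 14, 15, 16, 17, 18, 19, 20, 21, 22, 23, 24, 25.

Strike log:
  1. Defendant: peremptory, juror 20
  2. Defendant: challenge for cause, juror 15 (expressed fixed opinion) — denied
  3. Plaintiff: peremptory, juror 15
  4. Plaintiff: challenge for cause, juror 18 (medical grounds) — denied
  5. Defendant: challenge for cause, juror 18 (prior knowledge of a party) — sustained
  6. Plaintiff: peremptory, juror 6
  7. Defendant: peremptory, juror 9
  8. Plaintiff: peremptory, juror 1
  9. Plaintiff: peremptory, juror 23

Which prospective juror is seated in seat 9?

Removed: #1, #6, #9, #15, #18, #20, #23.
Filling seats in venire order through position 9: #2, #3, #4, #5, #7, #8, #10, #11, #12.
So seat 9 is #12.

12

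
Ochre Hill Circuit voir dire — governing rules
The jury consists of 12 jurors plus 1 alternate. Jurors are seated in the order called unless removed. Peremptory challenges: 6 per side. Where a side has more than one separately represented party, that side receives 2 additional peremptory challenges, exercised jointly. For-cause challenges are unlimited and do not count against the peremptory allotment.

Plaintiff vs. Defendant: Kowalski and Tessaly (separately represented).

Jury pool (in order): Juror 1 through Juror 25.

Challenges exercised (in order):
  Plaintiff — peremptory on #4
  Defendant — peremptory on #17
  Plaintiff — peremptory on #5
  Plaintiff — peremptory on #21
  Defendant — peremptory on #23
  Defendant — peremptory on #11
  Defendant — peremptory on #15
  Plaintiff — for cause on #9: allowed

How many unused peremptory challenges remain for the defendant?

4

Defendant allotment: 6 base + 2 multi-party = 8.
Defendant peremptories used: #17, #23, #11, #15 — 4.
Remaining: 8 − 4 = 4.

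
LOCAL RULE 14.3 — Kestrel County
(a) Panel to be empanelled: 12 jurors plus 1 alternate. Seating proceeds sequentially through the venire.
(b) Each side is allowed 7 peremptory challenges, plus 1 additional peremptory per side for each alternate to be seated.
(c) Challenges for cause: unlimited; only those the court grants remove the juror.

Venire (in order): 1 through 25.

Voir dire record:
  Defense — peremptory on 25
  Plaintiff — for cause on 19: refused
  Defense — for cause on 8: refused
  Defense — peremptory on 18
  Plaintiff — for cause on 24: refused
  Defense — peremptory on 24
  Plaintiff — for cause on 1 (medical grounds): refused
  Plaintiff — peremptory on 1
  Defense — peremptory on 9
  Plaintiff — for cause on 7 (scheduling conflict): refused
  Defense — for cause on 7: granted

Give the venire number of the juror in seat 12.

Removed: #1, #7, #9, #18, #24, #25. (#8, #19 stay — for-cause denied.)
Seating in order: seats 1–12 → #2, #3, #4, #5, #6, #8, #10, #11, #12, #13, #14, #15; alternates → #16.
So seat 12 is #15.

15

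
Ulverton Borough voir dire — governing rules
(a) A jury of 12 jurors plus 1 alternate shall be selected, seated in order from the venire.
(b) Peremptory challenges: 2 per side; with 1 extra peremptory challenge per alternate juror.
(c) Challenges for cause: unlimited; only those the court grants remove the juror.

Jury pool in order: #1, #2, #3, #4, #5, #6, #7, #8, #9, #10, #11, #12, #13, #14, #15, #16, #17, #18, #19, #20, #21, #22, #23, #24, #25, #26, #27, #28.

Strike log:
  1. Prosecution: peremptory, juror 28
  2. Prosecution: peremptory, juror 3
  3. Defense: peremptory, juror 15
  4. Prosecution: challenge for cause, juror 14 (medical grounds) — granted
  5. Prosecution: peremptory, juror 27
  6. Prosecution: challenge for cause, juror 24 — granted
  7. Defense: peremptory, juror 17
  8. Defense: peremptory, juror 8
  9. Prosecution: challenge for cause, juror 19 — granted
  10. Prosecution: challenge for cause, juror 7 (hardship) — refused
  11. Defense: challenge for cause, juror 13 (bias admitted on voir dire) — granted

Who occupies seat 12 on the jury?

18

Removed: #3, #8, #13, #14, #15, #17, #19, #24, #27, #28. (#7 stays — for-cause denied.)
Seating in order: seats 1–12 → #1, #2, #4, #5, #6, #7, #9, #10, #11, #12, #16, #18; alternates → #20.
So seat 12 is #18.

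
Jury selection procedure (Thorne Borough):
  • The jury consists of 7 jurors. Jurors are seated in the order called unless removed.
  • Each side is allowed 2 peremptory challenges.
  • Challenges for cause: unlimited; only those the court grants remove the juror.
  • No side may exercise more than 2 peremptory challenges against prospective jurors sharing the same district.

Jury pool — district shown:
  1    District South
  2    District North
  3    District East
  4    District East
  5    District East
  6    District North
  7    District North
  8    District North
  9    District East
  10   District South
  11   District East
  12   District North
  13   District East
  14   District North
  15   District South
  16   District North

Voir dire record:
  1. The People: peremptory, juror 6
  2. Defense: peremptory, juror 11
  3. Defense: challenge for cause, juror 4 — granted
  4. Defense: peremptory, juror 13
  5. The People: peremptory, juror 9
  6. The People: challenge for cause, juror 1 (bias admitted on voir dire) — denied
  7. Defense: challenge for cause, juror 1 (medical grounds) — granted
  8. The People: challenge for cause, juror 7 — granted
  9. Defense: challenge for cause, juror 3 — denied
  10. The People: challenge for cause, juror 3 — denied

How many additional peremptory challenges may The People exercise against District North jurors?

0

The People peremptories so far: #6, #9 — 2 of 2 used, 0 left overall.
Against District North: #6 — 1 used; per-district cap 2 leaves 1.
Binding limit: min(0, 1) = 0.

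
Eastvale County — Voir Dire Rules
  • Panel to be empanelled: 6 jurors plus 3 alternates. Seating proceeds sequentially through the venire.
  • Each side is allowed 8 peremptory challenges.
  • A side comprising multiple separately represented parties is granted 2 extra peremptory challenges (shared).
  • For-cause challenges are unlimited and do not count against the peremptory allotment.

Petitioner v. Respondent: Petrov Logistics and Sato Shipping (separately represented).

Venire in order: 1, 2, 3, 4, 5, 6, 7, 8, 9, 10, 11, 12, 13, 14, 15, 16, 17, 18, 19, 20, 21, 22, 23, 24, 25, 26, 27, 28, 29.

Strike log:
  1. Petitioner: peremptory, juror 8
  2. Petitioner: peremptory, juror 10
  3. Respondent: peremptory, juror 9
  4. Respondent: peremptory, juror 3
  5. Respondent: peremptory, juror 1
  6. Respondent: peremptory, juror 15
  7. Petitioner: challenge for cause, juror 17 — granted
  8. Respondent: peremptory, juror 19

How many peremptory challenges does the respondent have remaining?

5

Respondent allotment: 8 base + 2 multi-party = 10.
Respondent peremptories used: #9, #3, #1, #15, #19 — 5.
Remaining: 10 − 5 = 5.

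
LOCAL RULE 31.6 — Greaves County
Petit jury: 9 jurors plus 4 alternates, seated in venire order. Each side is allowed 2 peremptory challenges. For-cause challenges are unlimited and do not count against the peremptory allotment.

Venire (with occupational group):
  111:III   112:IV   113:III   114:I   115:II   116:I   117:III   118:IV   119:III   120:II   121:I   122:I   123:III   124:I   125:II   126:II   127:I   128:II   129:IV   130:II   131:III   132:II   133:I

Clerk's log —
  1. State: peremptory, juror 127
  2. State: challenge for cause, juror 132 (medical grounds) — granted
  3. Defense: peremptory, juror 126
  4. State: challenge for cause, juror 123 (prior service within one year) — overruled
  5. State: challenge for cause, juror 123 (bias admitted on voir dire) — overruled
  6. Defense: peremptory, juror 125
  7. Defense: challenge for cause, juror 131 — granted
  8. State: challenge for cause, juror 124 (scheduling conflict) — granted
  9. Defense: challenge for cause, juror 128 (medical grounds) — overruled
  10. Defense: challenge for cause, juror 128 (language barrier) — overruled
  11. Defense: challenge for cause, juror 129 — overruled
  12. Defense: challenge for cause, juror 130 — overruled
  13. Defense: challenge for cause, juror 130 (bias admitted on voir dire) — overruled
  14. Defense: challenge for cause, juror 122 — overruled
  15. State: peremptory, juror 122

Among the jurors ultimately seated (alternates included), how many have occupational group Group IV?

Removed: #122, #124, #125, #126, #127, #131, #132.
Seated (13 incl. alternates): #111, #112, #113, #114, #115, #116, #117, #118, #119, #120, #121, #123, #128.
Of those, in Group IV: #112, #118 → 2.

2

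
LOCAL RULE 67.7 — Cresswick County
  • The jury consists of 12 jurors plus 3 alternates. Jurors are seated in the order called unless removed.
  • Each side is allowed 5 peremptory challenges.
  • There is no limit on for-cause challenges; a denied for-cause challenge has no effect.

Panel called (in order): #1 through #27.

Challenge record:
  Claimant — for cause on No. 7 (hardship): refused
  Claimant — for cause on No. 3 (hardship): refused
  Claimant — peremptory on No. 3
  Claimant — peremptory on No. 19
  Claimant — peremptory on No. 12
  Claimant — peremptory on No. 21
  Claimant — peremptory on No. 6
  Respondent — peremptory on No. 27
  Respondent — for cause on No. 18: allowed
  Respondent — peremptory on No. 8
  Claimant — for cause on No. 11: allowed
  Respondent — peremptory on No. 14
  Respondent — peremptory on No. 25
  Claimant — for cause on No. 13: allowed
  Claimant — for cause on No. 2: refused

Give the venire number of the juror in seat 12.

Removed: #3, #6, #8, #11, #12, #13, #14, #18, #19, #21, #25, #27. (#2, #7 stay — for-cause denied.)
Seating in order: seats 1–12 → #1, #2, #4, #5, #7, #9, #10, #15, #16, #17, #20, #22; alternates → #23, #24, #26.
So seat 12 is #22.

22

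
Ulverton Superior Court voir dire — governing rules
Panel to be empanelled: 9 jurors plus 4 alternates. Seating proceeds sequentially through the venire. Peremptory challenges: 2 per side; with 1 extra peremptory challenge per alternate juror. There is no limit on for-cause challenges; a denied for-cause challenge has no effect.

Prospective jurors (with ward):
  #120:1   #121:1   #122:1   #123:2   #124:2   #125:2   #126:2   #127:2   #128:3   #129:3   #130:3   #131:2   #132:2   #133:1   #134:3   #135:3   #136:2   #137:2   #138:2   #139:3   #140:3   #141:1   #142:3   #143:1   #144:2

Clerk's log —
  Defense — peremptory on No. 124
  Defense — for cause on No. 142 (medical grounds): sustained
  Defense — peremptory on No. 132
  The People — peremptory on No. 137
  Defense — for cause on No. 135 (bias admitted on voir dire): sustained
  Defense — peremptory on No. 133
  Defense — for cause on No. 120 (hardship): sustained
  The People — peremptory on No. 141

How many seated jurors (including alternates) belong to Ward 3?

4

Removed: #120, #124, #132, #133, #135, #137, #141, #142.
Seated (13 incl. alternates): #121, #122, #123, #125, #126, #127, #128, #129, #130, #131, #134, #136, #138.
Of those, in Ward 3: #128, #129, #130, #134 → 4.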